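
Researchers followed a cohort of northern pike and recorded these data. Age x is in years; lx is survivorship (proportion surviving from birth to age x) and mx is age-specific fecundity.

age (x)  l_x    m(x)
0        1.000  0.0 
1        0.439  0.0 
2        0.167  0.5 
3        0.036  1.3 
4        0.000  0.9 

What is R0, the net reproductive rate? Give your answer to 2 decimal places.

lx·mx by age: 0, 0, 0.0835, 0.0468, 0
R0 = Σ lx·mx = 0.1303 → 0.13

0.13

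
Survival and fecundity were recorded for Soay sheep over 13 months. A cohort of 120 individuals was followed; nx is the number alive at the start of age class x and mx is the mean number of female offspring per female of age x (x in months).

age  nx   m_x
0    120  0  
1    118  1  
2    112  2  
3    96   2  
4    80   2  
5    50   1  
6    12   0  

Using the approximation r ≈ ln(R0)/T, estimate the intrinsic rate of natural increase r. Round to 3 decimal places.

lx = nx/n0 = nx/120: 1, 0.98333…, 0.93333…, 0.8, 0.66667…, 0.41667…, 0.1
R0 = Σ lx·mx = 0 + 0.98333… + 1.86667… + 1.6 + 1.33333… + 0.41667… + 0 = 6.2…
Σ x·lx·mx = 16.933333…; T = 16.933333…/6.2… = 2.73118…
r ≈ ln(R0)/T = ln(6.2…)/2.73118… = 0.66804… → 0.668

0.668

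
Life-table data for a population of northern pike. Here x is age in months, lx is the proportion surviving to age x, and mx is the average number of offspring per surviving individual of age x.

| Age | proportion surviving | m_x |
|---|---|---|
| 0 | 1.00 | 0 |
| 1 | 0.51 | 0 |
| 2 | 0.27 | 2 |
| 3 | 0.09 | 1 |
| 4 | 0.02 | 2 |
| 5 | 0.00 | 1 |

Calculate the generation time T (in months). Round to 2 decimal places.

lx·mx: 0, 0, 0.54, 0.09, 0.04, 0 → R0 = 0.67
x·lx·mx: 0, 0, 1.08, 0.27, 0.16, 0 → Σ = 1.51
T = 1.51 / 0.67 = 2.253731… → 2.25

2.25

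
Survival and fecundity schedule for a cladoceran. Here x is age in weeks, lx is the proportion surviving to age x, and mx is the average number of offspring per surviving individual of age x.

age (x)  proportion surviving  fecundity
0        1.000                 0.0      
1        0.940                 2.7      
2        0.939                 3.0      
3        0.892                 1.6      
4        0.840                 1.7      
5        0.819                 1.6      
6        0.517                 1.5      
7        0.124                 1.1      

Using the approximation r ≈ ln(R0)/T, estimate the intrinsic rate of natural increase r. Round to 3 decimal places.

0.807

R0 = Σ lx·mx = 0 + 2.538 + 2.817 + 1.4272 + 1.428 + 1.3104 + 0.7755 + 0.1364 = 10.4325
Σ x·lx·mx = 30.3254; T = 30.3254/10.4325 = 2.90682…
r ≈ ln(R0)/T = ln(10.4325)/2.90682… = 0.8067… → 0.807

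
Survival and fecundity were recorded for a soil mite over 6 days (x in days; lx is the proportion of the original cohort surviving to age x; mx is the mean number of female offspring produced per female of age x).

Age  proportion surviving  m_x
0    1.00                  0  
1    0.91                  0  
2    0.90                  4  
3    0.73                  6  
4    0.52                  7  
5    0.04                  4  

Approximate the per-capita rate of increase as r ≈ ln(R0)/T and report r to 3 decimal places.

R0 = Σ lx·mx = 0 + 0 + 3.6 + 4.38 + 3.64 + 0.16 = 11.78
Σ x·lx·mx = 35.7; T = 35.7/11.78 = 3.03056…
r ≈ ln(R0)/T = ln(11.78)/3.03056… = 0.81384… → 0.814

0.814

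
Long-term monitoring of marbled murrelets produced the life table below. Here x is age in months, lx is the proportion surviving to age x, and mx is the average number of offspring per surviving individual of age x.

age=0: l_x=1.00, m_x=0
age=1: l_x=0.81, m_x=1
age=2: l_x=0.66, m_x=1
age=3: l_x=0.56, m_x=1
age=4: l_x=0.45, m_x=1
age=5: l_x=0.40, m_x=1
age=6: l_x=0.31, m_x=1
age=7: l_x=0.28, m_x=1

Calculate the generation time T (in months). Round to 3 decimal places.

3.294

lx·mx: 0, 0.81, 0.66, 0.56, 0.45, 0.4, 0.31, 0.28 → R0 = 3.47
x·lx·mx: 0, 0.81, 1.32, 1.68, 1.8, 2, 1.86, 1.96 → Σ = 11.43
T = 11.43 / 3.47 = 3.293948… → 3.294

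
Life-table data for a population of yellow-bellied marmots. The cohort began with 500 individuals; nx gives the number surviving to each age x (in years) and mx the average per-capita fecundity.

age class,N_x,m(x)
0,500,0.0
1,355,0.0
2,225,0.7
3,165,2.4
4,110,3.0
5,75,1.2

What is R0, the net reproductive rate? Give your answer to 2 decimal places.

1.95

lx = nx/n0 = nx/500: 1, 0.71, 0.45, 0.33, 0.22, 0.15
lx·mx by age: 0, 0, 0.315, 0.792, 0.66, 0.18
R0 = Σ lx·mx = 1.947 → 1.95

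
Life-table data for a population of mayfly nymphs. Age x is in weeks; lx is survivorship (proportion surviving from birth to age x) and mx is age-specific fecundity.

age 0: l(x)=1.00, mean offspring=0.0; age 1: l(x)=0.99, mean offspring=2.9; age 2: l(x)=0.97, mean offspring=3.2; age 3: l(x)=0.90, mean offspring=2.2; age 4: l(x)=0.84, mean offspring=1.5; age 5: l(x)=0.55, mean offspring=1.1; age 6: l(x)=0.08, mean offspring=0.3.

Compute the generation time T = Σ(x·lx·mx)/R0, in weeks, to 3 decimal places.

lx·mx: 0, 2.871, 3.104, 1.98, 1.26, 0.605, 0.024 → R0 = 9.844
x·lx·mx: 0, 2.871, 6.208, 5.94, 5.04, 3.025, 0.144 → Σ = 23.228
T = 23.228 / 9.844 = 2.35961… → 2.360

2.360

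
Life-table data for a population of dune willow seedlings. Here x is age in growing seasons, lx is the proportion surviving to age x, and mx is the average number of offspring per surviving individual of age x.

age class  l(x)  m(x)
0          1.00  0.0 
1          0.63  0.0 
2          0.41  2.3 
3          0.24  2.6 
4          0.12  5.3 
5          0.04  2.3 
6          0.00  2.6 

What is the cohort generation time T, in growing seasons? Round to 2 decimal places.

2.95

lx·mx: 0, 0, 0.943, 0.624, 0.636, 0.092, 0 → R0 = 2.295
x·lx·mx: 0, 0, 1.886, 1.872, 2.544, 0.46, 0 → Σ = 6.762
T = 6.762 / 2.295 = 2.946405… → 2.95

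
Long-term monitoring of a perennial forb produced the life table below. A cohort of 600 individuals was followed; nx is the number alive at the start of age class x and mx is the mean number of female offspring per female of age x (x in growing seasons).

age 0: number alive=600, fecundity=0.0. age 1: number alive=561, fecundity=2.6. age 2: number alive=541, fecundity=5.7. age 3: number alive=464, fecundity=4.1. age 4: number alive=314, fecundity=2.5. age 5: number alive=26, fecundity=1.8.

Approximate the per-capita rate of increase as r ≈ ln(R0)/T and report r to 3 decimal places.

1.087

lx = nx/n0 = nx/600: 1, 0.935, 0.90167…, 0.77333…, 0.52333…, 0.04333…
R0 = Σ lx·mx = 0 + 2.431 + 5.1395… + 3.17067… + 1.30833… + 0.078… = 12.1275…
Σ x·lx·mx = 27.845333…; T = 27.845333…/12.1275… = 2.29605…
r ≈ ln(R0)/T = ln(12.1275…)/2.29605… = 1.08686… → 1.087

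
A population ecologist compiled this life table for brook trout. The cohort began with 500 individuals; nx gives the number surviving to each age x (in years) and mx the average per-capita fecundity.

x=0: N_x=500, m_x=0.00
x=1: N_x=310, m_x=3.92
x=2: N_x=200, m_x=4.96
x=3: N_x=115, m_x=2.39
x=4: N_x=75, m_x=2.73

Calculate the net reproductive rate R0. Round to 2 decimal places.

lx = nx/n0 = nx/500: 1, 0.62, 0.4, 0.23, 0.15
lx·mx by age: 0, 2.4304, 1.984, 0.5497, 0.4095
R0 = Σ lx·mx = 5.3736 → 5.37

5.37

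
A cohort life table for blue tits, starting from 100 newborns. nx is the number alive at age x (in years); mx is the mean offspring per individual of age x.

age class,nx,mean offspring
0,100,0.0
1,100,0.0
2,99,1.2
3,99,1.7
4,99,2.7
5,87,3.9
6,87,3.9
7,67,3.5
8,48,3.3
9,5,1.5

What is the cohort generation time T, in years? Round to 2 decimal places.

lx = nx/n0 = nx/100: 1, 1, 0.99, 0.99, 0.99, 0.87, 0.87, 0.67, 0.48, 0.05
lx·mx: 0, 0, 1.188, 1.683, 2.673, 3.393, 3.393, 2.345, 1.584, 0.075 → R0 = 16.334
x·lx·mx: 0, 0, 2.376, 5.049, 10.692, 16.965, 20.358, 16.415, 12.672, 0.675 → Σ = 85.202
T = 85.202 / 16.334 = 5.216236… → 5.22

5.22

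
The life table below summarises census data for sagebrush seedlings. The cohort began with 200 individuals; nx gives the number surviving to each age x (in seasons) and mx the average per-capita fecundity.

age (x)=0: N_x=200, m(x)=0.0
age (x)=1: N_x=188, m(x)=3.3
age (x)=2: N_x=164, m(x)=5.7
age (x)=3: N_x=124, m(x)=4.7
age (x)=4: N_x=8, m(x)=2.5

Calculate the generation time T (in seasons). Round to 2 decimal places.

lx = nx/n0 = nx/200: 1, 0.94, 0.82, 0.62, 0.04
lx·mx: 0, 3.102, 4.674, 2.914, 0.1 → R0 = 10.79
x·lx·mx: 0, 3.102, 9.348, 8.742, 0.4 → Σ = 21.592
T = 21.592 / 10.79 = 2.001112… → 2.00

2.00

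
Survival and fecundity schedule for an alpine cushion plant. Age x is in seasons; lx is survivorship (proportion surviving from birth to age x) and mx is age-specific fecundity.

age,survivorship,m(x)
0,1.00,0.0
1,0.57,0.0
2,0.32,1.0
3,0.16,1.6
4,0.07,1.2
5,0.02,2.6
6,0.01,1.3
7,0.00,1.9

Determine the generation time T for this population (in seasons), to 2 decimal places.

lx·mx: 0, 0, 0.32, 0.256, 0.084, 0.052, 0.013, 0 → R0 = 0.725
x·lx·mx: 0, 0, 0.64, 0.768, 0.336, 0.26, 0.078, 0 → Σ = 2.082
T = 2.082 / 0.725 = 2.871724… → 2.87

2.87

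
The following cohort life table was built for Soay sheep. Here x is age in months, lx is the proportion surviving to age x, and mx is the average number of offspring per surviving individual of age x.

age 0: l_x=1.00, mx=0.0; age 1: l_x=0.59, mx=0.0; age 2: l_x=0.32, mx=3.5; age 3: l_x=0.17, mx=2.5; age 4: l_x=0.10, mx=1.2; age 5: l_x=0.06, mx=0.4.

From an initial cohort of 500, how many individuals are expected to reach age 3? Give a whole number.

Expected survivors = N0 · l_3 = 500 × 0.17 = 85 → 85

85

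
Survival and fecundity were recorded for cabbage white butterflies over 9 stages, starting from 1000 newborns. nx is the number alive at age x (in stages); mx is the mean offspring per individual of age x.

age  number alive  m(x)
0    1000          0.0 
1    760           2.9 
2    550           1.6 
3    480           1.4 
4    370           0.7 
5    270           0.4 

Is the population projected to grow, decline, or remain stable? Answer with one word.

growing

lx = nx/n0 = nx/1000: 1, 0.76, 0.55, 0.48, 0.37, 0.27
R0 = Σ lx·mx = 0 + 2.204 + 0.88 + 0.672 + 0.259 + 0.108 = 4.123
R0 > 1, so the population is growing.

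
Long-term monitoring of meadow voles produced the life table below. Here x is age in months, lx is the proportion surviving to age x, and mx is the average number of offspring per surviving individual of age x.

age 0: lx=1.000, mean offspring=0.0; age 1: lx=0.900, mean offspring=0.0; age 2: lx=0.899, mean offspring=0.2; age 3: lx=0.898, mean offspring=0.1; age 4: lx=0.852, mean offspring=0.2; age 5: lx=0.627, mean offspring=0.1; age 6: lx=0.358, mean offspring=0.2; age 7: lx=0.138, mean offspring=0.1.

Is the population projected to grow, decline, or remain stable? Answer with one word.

R0 = Σ lx·mx = 0 + 0 + 0.1798 + 0.0898 + 0.1704 + 0.0627 + 0.0716 + 0.0138 = 0.5881
R0 < 1, so the population is declining.

declining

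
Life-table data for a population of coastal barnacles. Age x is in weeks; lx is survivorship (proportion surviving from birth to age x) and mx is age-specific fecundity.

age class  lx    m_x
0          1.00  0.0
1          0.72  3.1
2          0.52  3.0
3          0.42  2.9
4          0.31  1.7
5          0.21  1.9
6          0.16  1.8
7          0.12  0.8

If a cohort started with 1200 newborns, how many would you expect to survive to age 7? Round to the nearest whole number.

Expected survivors = N0 · l_7 = 1200 × 0.12 = 144 → 144

144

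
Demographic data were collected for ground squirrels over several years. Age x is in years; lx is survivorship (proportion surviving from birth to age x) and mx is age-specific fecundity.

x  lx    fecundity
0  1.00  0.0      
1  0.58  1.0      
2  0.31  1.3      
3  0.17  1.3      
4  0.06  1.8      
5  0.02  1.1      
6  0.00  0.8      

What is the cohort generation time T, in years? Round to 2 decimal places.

1.94

lx·mx: 0, 0.58, 0.403, 0.221, 0.108, 0.022, 0 → R0 = 1.334
x·lx·mx: 0, 0.58, 0.806, 0.663, 0.432, 0.11, 0 → Σ = 2.591
T = 2.591 / 1.334 = 1.942279… → 1.94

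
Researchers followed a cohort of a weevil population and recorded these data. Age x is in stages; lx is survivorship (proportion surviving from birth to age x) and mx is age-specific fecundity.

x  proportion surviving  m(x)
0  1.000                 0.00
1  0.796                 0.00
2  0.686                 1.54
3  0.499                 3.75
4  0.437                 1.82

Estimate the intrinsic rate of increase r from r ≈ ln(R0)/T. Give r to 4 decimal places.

R0 = Σ lx·mx = 0 + 0 + 1.05644 + 1.87125 + 0.79534 = 3.72303
Σ x·lx·mx = 10.90799; T = 10.90799/3.72303 = 2.92987…
r ≈ ln(R0)/T = ln(3.72303)/2.92987… = 0.448668… → 0.4487

0.4487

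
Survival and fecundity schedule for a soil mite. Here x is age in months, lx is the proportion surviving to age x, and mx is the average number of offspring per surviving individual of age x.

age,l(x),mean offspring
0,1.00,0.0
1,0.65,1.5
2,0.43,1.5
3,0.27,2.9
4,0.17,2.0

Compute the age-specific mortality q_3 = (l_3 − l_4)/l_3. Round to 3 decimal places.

0.370

q_3 = (l_3 − l_4) / l_3 = (0.27 − 0.17) / 0.27
     = 0.1 / 0.27 = 0.37037… → 0.370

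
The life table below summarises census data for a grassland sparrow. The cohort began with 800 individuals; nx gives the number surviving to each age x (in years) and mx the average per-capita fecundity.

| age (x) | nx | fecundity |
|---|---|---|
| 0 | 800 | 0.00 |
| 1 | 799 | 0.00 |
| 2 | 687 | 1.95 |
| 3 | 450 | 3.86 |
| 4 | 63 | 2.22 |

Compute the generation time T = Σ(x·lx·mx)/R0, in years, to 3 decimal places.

2.627

lx = nx/n0 = nx/800: 1, 0.99875, 0.85875, 0.5625, 0.07875
lx·mx: 0, 0, 1.674563…, 2.17125, 0.174825… → R0 = 4.020638…
x·lx·mx: 0, 0, 3.349125…, 6.51375, 0.6993… → Σ = 10.562175…
T = 10.562175… / 4.020638… = 2.62699… → 2.627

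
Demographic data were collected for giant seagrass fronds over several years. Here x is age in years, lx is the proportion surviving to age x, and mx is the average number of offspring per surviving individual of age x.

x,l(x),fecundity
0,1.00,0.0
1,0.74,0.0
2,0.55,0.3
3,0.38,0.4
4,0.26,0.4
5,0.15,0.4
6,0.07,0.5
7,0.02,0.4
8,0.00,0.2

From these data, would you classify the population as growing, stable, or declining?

declining

R0 = Σ lx·mx = 0 + 0 + 0.165 + 0.152 + 0.104 + 0.06 + 0.035 + 0.008 + 0 = 0.524
R0 < 1, so the population is declining.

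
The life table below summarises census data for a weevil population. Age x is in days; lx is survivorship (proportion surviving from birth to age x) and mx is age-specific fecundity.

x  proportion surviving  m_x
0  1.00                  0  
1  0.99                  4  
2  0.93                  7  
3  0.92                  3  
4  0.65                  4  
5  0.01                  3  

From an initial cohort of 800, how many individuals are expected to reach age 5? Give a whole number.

Expected survivors = N0 · l_5 = 800 × 0.01 = 8 → 8

8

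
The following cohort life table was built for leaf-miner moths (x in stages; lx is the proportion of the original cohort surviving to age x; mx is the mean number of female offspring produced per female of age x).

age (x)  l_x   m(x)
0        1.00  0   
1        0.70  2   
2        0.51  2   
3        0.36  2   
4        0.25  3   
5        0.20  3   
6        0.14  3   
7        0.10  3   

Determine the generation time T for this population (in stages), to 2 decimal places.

lx·mx: 0, 1.4, 1.02, 0.72, 0.75, 0.6, 0.42, 0.3 → R0 = 5.21
x·lx·mx: 0, 1.4, 2.04, 2.16, 3, 3, 2.52, 2.1 → Σ = 16.22
T = 16.22 / 5.21 = 3.113244… → 3.11

3.11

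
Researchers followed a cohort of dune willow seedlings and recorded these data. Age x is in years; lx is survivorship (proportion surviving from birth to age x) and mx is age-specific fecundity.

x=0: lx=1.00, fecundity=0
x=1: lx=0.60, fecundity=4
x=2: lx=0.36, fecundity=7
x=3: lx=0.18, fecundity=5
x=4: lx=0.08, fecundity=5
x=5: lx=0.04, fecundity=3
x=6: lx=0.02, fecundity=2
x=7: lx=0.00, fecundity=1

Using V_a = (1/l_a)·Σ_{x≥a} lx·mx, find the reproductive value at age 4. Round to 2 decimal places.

lx·mx for x ≥ 4: 0.4, 0.12, 0.04, 0 → sum = 0.56
V_4 = 0.56 / l_4 = 0.56 / 0.08 = 7 → 7.00

7.00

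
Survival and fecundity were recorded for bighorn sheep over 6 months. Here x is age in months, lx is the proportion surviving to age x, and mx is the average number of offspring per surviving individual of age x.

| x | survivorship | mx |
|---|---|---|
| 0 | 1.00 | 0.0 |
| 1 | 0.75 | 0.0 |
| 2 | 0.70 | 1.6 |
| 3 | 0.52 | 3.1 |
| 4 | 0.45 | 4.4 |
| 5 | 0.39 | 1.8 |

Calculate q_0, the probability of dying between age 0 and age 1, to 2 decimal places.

0.25

q_0 = (l_0 − l_1) / l_0 = (1 − 0.75) / 1
     = 0.25 / 1 = 0.25 → 0.25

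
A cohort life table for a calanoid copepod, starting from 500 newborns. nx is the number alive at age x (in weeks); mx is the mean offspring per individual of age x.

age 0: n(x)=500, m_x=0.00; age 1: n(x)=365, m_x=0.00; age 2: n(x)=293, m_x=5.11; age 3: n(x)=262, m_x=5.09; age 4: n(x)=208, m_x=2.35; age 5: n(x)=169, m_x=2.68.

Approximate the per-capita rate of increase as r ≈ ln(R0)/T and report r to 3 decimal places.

0.680

lx = nx/n0 = nx/500: 1, 0.73, 0.586, 0.524, 0.416, 0.338
R0 = Σ lx·mx = 0 + 0 + 2.99446 + 2.66716 + 0.9776 + 0.90584 = 7.54506
Σ x·lx·mx = 22.43; T = 22.43/7.54506 = 2.97281…
r ≈ ln(R0)/T = ln(7.54506)/2.97281… = 0.67979… → 0.680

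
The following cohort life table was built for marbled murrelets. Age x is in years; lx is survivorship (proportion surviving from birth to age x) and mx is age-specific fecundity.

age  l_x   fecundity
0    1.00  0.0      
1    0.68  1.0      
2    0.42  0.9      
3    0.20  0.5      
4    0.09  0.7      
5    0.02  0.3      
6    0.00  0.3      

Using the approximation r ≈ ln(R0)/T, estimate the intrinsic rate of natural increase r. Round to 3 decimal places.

R0 = Σ lx·mx = 0 + 0.68 + 0.378 + 0.1 + 0.063 + 0.006 + 0 = 1.227
Σ x·lx·mx = 2.018; T = 2.018/1.227 = 1.64466…
r ≈ ln(R0)/T = ln(1.227)/1.64466… = 0.12439… → 0.124

0.124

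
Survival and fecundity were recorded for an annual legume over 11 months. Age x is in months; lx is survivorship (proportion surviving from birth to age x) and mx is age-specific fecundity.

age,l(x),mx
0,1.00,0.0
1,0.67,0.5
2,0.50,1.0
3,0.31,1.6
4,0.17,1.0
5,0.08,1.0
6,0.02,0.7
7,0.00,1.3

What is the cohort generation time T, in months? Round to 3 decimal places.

lx·mx: 0, 0.335, 0.5, 0.496, 0.17, 0.08, 0.014, 0 → R0 = 1.595
x·lx·mx: 0, 0.335, 1, 1.488, 0.68, 0.4, 0.084, 0 → Σ = 3.987
T = 3.987 / 1.595 = 2.499687… → 2.500

2.500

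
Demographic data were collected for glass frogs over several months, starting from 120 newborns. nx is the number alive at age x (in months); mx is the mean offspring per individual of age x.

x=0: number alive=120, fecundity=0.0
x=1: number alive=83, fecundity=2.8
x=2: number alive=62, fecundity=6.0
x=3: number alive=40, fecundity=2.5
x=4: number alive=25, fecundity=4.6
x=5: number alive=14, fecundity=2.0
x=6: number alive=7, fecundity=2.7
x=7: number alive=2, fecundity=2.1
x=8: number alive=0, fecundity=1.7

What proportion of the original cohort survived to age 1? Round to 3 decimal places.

0.692

l_1 = n_1/n_0 = 83/120 = 0.691667… → 0.692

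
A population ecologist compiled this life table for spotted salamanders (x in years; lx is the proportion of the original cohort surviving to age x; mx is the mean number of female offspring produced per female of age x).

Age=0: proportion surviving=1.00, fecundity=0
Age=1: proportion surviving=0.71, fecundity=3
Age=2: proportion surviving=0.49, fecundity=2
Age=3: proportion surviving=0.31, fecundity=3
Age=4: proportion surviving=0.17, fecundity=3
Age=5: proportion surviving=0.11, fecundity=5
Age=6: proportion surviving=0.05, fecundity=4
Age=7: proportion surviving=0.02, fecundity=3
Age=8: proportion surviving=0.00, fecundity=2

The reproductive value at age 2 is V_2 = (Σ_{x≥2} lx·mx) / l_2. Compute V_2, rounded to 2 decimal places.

lx·mx for x ≥ 2: 0.98, 0.93, 0.51, 0.55, 0.2, 0.06, 0 → sum = 3.23
V_2 = 3.23 / l_2 = 3.23 / 0.49 = 6.591837… → 6.59

6.59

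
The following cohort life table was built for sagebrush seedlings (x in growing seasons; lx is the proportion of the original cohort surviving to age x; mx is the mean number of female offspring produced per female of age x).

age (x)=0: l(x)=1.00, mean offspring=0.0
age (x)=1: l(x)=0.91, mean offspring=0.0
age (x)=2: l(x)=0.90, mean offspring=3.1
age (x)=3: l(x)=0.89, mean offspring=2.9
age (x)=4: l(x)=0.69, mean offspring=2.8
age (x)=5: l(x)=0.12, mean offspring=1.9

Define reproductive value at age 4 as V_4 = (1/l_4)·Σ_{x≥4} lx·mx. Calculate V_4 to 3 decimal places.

lx·mx for x ≥ 4: 1.932, 0.228 → sum = 2.16
V_4 = 2.16 / l_4 = 2.16 / 0.69 = 3.130435… → 3.130

3.130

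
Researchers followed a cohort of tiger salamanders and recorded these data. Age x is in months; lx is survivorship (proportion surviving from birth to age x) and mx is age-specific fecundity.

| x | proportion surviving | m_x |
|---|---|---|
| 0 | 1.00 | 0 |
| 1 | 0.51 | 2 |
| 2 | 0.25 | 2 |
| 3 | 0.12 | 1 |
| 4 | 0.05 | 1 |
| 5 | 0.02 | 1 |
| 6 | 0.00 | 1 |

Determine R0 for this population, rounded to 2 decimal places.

lx·mx by age: 0, 1.02, 0.5, 0.12, 0.05, 0.02, 0
R0 = Σ lx·mx = 1.71 → 1.71

1.71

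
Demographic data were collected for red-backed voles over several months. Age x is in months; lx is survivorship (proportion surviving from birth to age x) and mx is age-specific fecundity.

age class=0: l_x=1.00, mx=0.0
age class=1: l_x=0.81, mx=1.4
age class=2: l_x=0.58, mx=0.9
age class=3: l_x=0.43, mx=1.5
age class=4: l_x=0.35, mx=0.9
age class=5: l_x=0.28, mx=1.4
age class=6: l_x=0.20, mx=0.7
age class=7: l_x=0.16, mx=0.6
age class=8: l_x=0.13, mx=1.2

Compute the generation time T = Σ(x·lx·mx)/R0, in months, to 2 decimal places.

2.97

lx·mx: 0, 1.134, 0.522, 0.645, 0.315, 0.392, 0.14, 0.096, 0.156 → R0 = 3.4
x·lx·mx: 0, 1.134, 1.044, 1.935, 1.26, 1.96, 0.84, 0.672, 1.248 → Σ = 10.093
T = 10.093 / 3.4 = 2.968529… → 2.97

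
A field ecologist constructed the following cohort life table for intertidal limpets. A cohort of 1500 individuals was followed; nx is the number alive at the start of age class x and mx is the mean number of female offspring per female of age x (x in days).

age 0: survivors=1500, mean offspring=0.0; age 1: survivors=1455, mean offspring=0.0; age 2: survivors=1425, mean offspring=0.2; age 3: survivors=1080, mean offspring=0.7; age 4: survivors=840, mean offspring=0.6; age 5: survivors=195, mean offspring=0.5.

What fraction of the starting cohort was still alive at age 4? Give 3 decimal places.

l_4 = n_4/n_0 = 840/1500 = 0.56 → 0.560

0.560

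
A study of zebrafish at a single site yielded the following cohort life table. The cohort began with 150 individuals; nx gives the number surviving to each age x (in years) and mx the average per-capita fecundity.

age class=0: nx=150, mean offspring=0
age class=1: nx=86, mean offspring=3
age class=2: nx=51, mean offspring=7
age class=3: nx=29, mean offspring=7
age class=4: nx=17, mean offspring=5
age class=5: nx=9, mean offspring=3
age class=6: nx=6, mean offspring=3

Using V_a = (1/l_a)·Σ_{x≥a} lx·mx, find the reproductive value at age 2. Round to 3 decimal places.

lx = nx/n0 = nx/150: 1, 0.57333…, 0.34, 0.19333…, 0.11333…, 0.06, 0.04
lx·mx for x ≥ 2: 2.38, 1.353333…, 0.566667…, 0.18, 0.12 → sum = 4.6…
V_2 = 4.6… / l_2 = 4.6… / 0.34 = 13.529412… → 13.529

13.529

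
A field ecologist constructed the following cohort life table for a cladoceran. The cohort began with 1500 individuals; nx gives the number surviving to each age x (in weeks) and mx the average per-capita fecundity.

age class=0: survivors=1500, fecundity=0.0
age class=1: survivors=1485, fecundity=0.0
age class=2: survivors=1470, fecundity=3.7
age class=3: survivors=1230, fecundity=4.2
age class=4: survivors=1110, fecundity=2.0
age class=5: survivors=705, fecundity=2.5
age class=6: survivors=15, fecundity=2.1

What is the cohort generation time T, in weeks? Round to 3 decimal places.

lx = nx/n0 = nx/1500: 1, 0.99, 0.98, 0.82, 0.74, 0.47, 0.01
lx·mx: 0, 0, 3.626, 3.444, 1.48, 1.175, 0.021 → R0 = 9.746
x·lx·mx: 0, 0, 7.252, 10.332, 5.92, 5.875, 0.126 → Σ = 29.505
T = 29.505 / 9.746 = 3.027396… → 3.027

3.027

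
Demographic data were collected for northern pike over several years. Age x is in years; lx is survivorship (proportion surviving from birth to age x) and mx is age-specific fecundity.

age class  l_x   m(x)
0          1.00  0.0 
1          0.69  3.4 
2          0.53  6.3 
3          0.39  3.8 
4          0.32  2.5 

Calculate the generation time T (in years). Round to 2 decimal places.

2.09

lx·mx: 0, 2.346, 3.339, 1.482, 0.8 → R0 = 7.967
x·lx·mx: 0, 2.346, 6.678, 4.446, 3.2 → Σ = 16.67
T = 16.67 / 7.967 = 2.092381… → 2.09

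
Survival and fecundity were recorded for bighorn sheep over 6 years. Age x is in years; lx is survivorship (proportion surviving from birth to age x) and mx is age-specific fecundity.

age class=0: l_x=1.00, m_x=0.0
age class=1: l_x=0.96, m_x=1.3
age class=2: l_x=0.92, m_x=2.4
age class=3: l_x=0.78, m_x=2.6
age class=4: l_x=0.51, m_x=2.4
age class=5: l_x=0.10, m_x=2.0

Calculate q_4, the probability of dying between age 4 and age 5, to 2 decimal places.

0.80

q_4 = (l_4 − l_5) / l_4 = (0.51 − 0.1) / 0.51
     = 0.41 / 0.51 = 0.803922… → 0.80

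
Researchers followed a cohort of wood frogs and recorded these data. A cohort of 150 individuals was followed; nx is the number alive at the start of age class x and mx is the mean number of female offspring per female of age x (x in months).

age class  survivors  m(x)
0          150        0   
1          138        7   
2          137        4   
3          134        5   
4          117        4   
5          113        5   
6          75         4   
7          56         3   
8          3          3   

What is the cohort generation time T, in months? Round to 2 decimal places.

3.20

lx = nx/n0 = nx/150: 1, 0.92, 0.91333…, 0.89333…, 0.78, 0.75333…, 0.5, 0.37333…, 0.02
lx·mx: 0, 6.44, 3.653333…, 4.466667…, 3.12, 3.766667…, 2, 1.12…, 0.06 → R0 = 24.626667…
x·lx·mx: 0, 6.44, 7.306667…, 13.4…, 12.48, 18.833333…, 12, 7.84…, 0.48 → Σ = 78.78…
T = 78.78… / 24.626667… = 3.198971… → 3.20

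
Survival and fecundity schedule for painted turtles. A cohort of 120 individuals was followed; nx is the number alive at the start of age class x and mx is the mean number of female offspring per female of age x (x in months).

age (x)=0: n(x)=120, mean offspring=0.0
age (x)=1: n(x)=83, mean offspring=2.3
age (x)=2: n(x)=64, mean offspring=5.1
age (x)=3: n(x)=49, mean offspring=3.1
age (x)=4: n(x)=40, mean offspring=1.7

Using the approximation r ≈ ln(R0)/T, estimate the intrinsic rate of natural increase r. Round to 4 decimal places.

lx = nx/n0 = nx/120: 1, 0.69167…, 0.53333…, 0.40833…, 0.33333…
R0 = Σ lx·mx = 0 + 1.59083… + 2.72… + 1.26583… + 0.56667… = 6.143333…
Σ x·lx·mx = 13.095…; T = 13.095…/6.143333… = 2.13158…
r ≈ ln(R0)/T = ln(6.143333…)/2.13158… = 0.851654… → 0.8517

0.8517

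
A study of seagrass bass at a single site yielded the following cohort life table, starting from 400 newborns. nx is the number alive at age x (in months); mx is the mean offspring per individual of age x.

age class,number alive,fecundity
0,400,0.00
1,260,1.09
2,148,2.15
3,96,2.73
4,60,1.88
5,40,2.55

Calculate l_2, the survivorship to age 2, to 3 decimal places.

l_2 = n_2/n_0 = 148/400 = 0.37 → 0.370

0.370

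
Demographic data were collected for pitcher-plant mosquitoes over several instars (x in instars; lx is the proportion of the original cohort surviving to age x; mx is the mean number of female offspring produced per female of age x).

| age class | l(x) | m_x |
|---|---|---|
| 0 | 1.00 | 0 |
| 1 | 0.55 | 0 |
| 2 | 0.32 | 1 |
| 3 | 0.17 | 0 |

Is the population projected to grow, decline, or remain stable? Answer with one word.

R0 = Σ lx·mx = 0 + 0 + 0.32 + 0 = 0.32
R0 < 1, so the population is declining.

declining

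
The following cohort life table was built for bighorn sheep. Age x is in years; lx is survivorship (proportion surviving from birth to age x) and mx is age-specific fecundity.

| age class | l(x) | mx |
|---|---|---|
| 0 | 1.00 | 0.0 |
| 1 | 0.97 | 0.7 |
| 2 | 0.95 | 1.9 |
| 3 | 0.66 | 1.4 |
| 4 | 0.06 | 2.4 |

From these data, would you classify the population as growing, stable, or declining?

R0 = Σ lx·mx = 0 + 0.679 + 1.805 + 0.924 + 0.144 = 3.552
R0 > 1, so the population is growing.

growing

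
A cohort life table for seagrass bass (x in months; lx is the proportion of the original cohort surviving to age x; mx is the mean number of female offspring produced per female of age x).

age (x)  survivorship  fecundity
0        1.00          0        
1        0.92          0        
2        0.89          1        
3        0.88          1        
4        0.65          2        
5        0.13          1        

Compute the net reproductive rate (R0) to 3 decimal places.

lx·mx by age: 0, 0, 0.89, 0.88, 1.3, 0.13
R0 = Σ lx·mx = 3.2 → 3.200

3.200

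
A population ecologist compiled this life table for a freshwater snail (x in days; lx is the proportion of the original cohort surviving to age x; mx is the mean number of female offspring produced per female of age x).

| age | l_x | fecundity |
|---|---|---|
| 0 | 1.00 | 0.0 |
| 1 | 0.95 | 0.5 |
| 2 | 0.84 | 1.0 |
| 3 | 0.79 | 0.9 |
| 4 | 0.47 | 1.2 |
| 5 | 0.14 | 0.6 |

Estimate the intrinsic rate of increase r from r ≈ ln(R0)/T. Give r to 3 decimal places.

0.378

R0 = Σ lx·mx = 0 + 0.475 + 0.84 + 0.711 + 0.564 + 0.084 = 2.674
Σ x·lx·mx = 6.964; T = 6.964/2.674 = 2.60434…
r ≈ ln(R0)/T = ln(2.674)/2.60434… = 0.37767… → 0.378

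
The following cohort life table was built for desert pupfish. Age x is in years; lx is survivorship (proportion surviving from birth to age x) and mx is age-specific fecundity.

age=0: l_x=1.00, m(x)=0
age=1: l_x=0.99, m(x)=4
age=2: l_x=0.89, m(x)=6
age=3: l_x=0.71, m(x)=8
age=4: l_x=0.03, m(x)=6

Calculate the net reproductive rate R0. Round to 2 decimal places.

15.16

lx·mx by age: 0, 3.96, 5.34, 5.68, 0.18
R0 = Σ lx·mx = 15.16 → 15.16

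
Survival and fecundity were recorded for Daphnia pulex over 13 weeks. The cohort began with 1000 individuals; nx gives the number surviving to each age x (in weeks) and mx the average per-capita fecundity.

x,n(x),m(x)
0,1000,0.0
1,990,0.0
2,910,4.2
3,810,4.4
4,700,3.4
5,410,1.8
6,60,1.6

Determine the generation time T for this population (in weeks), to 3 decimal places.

3.030

lx = nx/n0 = nx/1000: 1, 0.99, 0.91, 0.81, 0.7, 0.41, 0.06
lx·mx: 0, 0, 3.822, 3.564, 2.38, 0.738, 0.096 → R0 = 10.6
x·lx·mx: 0, 0, 7.644, 10.692, 9.52, 3.69, 0.576 → Σ = 32.122
T = 32.122 / 10.6 = 3.030377… → 3.030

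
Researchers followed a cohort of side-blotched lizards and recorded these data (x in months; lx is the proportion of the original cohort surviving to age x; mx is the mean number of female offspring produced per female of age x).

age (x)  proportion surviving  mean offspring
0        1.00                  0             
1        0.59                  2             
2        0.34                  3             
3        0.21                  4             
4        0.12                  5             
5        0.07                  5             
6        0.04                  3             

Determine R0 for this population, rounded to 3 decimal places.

lx·mx by age: 0, 1.18, 1.02, 0.84, 0.6, 0.35, 0.12
R0 = Σ lx·mx = 4.11 → 4.110

4.110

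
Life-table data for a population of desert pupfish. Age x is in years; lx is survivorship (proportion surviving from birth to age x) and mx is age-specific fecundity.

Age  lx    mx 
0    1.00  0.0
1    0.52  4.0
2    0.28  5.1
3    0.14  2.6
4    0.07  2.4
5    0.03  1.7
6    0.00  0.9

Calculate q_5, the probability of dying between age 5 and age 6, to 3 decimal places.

q_5 = (l_5 − l_6) / l_5 = (0.03 − 0) / 0.03
     = 0.03 / 0.03 = 1 → 1.000

1.000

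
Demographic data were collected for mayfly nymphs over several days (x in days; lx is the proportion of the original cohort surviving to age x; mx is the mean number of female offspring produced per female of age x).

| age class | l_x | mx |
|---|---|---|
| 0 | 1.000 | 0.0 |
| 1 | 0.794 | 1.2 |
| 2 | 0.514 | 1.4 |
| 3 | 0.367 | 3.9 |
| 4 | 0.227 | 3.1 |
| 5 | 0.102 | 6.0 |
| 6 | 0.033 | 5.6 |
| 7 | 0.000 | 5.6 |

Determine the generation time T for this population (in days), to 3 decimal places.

2.969

lx·mx: 0, 0.9528, 0.7196, 1.4313, 0.7037, 0.612, 0.1848, 0 → R0 = 4.6042
x·lx·mx: 0, 0.9528, 1.4392, 4.2939, 2.8148, 3.06, 1.1088, 0 → Σ = 13.6695
T = 13.6695 / 4.6042 = 2.96892… → 2.969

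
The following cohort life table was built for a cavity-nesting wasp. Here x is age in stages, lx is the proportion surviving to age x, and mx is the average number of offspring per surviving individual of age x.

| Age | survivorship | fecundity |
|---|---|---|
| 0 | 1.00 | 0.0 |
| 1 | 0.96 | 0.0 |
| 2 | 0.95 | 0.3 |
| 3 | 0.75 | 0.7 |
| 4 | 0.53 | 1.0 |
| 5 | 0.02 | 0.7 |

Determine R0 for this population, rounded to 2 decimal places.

lx·mx by age: 0, 0, 0.285, 0.525, 0.53, 0.014
R0 = Σ lx·mx = 1.354 → 1.35

1.35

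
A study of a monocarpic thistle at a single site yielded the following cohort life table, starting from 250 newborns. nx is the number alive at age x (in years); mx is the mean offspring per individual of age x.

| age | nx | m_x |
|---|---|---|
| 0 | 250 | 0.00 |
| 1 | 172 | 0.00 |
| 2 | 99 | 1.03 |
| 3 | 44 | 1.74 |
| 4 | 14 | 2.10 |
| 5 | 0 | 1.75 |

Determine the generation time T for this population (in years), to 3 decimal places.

2.651

lx = nx/n0 = nx/250: 1, 0.688, 0.396, 0.176, 0.056, 0
lx·mx: 0, 0, 0.40788, 0.30624, 0.1176, 0 → R0 = 0.83172
x·lx·mx: 0, 0, 0.81576, 0.91872, 0.4704, 0 → Σ = 2.20488
T = 2.20488 / 0.83172 = 2.650988… → 2.651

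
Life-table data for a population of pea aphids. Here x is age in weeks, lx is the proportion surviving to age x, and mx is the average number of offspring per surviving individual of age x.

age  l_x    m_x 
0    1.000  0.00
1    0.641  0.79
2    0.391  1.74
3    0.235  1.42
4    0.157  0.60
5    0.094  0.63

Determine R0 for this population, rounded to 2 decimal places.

1.67

lx·mx by age: 0, 0.50639, 0.68034, 0.3337, 0.0942, 0.05922
R0 = Σ lx·mx = 1.67385 → 1.67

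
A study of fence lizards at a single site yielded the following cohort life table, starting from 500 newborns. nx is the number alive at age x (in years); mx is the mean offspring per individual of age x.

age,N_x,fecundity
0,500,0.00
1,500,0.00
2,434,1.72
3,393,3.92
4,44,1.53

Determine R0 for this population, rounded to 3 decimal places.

lx = nx/n0 = nx/500: 1, 1, 0.868, 0.786, 0.088
lx·mx by age: 0, 0, 1.49296, 3.08112, 0.13464
R0 = Σ lx·mx = 4.70872 → 4.709

4.709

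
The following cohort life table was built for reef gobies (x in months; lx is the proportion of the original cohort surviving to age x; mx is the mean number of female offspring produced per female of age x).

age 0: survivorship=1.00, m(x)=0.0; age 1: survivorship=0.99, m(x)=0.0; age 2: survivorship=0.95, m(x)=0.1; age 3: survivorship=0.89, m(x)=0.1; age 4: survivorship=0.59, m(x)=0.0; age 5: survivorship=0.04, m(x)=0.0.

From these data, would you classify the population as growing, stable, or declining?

declining

R0 = Σ lx·mx = 0 + 0 + 0.095 + 0.089 + 0 + 0 = 0.184
R0 < 1, so the population is declining.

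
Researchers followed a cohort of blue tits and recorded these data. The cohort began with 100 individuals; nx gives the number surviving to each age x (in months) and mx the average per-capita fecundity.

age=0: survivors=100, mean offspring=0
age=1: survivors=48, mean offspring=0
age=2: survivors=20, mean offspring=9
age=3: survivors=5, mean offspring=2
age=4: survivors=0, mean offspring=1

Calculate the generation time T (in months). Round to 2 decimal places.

lx = nx/n0 = nx/100: 1, 0.48, 0.2, 0.05, 0
lx·mx: 0, 0, 1.8, 0.1, 0 → R0 = 1.9
x·lx·mx: 0, 0, 3.6, 0.3, 0 → Σ = 3.9
T = 3.9 / 1.9 = 2.052632… → 2.05

2.05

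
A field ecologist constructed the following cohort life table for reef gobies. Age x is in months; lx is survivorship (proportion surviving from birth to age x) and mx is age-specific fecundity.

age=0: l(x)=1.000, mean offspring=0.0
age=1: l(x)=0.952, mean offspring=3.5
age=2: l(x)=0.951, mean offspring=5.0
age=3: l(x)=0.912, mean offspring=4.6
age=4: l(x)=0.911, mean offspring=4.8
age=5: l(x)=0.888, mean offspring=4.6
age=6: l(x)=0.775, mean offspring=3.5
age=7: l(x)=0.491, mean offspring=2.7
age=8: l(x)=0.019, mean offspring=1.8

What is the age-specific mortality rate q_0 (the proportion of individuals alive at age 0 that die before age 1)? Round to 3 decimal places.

0.048

q_0 = (l_0 − l_1) / l_0 = (1 − 0.952) / 1
     = 0.048 / 1 = 0.048 → 0.048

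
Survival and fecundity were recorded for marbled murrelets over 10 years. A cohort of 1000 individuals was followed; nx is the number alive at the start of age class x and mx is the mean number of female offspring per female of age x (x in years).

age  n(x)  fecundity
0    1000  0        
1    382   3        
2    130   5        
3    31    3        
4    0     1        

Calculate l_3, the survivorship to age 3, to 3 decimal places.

l_3 = n_3/n_0 = 31/1000 = 0.031 → 0.031

0.031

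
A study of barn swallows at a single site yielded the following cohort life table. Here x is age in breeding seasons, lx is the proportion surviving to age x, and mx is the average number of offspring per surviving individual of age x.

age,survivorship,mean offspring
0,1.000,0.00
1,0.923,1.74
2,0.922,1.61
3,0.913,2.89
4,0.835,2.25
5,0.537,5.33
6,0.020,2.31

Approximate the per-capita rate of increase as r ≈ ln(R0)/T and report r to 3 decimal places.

R0 = Σ lx·mx = 0 + 1.60602 + 1.48442 + 2.63857 + 1.87875 + 2.86221 + 0.0462 = 10.51617
Σ x·lx·mx = 34.59382; T = 34.59382/10.51617 = 3.28958…
r ≈ ln(R0)/T = ln(10.51617)/3.28958… = 0.71526… → 0.715

0.715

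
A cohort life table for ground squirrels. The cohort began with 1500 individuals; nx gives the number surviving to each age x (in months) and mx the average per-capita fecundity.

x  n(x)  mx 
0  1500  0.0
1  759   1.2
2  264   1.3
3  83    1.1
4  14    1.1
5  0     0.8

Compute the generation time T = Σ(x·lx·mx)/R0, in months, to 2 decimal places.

1.42

lx = nx/n0 = nx/1500: 1, 0.506, 0.176, 0.05533…, 0.00933…, 0
lx·mx: 0, 0.6072, 0.2288, 0.060867…, 0.010267…, 0 → R0 = 0.907133…
x·lx·mx: 0, 0.6072, 0.4576, 0.1826…, 0.041067…, 0 → Σ = 1.288467…
T = 1.288467… / 0.907133… = 1.420372… → 1.42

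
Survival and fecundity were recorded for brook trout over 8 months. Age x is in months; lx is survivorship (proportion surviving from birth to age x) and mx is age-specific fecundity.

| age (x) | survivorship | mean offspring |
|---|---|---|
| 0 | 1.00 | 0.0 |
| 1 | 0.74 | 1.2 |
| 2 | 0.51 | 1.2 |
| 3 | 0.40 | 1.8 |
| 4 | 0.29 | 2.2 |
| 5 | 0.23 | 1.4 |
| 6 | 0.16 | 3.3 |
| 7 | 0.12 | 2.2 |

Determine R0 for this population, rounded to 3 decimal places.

lx·mx by age: 0, 0.888, 0.612, 0.72, 0.638, 0.322, 0.528, 0.264
R0 = Σ lx·mx = 3.972 → 3.972

3.972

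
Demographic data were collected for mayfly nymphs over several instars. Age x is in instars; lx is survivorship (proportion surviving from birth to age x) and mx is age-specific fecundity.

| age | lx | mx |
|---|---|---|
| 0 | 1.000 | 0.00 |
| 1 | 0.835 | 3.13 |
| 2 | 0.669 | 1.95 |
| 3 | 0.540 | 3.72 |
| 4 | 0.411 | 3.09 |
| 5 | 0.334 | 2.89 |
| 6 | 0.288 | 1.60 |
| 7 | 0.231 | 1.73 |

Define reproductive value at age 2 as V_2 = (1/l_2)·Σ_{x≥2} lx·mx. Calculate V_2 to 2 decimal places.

lx·mx for x ≥ 2: 1.30455, 2.0088, 1.26999, 0.96526, 0.4608, 0.39963 → sum = 6.40903
V_2 = 6.40903 / l_2 = 6.40903 / 0.669 = 9.580015… → 9.58

9.58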